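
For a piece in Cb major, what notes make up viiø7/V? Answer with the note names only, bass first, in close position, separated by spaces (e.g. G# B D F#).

F Ab Cb Eb

The slash marks an applied leading-tone chord: viio of V. In Cb major, V is Gb, so the leading tone to it is F, a half step below.
Building a half-diminished seventh chord on F gives F-Ab-Cb-Eb.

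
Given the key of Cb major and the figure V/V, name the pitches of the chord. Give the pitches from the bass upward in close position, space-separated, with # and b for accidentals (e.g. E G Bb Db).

Db F Ab

V/V is a secondary dominant — the dominant triad of V. V in Cb major is Gb, so the applied chord's root is Db, a perfect fifth above.
Building a major triad on Db gives Db-F-Ab.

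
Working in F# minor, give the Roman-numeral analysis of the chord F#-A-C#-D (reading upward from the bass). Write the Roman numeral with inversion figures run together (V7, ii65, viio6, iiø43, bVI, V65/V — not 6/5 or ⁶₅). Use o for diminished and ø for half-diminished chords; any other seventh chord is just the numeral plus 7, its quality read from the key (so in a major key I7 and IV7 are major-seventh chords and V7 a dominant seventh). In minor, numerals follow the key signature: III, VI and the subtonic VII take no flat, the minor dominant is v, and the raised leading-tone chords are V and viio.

The pitches D-F#-A-C# form a major seventh chord rooted on D.
D is scale degree 6 in F# minor, and a major seventh chord on that degree is written VI7.
With F# in the bass the chord is in first inversion, so the figured bass is 65.

VI65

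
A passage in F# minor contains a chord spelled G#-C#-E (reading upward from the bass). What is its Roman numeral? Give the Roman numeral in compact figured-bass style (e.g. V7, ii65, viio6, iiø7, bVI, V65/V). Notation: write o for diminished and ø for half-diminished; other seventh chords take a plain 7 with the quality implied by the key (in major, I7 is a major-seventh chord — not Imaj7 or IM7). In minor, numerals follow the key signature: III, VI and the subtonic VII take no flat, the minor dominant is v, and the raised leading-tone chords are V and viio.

Stacked in thirds the chord is C#-E-G#: a minor triad on C#.
In F# minor, C# is the dominant; the diatonic minor triad there is v.
With G# in the bass the chord is in second inversion, so the figured bass is 64.

v64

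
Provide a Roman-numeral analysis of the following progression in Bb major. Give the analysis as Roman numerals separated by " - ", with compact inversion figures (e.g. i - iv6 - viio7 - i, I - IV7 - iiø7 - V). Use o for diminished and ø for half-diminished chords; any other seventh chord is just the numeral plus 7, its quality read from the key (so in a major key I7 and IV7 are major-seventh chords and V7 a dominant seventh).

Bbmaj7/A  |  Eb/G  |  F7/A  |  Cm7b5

Bbmaj7/A: major seventh chord on Bb = scale degree 1 → I42.
Eb/G: major triad on Eb = scale degree 4 → IV6.
F7/A: dominant seventh chord on F = scale degree 5 → V65.
Cm7b5: half-diminished seventh chord on C — chromatic; iiø7 (borrowed from the parallel minor).

I42 - IV6 - V65 - iiø7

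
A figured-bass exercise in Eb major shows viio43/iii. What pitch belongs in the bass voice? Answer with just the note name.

C

The applied chord viio43/iii is rooted on F#: F#-A-C-Eb.
The figure 43 means second inversion — the fifth is in the bass.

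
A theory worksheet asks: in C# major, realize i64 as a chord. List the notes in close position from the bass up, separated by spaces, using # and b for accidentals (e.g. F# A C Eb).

G# C# E

i64 is the minor tonic, borrowed from the parallel minor. In C# major that root is C#.
So the chord is C#-E-G#.
With the 64 figure the chord is in second inversion; from the bass G# upward in close position it reads G#-C#-E.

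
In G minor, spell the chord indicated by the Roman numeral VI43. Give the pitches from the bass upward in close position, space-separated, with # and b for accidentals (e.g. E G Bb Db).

Bb D Eb G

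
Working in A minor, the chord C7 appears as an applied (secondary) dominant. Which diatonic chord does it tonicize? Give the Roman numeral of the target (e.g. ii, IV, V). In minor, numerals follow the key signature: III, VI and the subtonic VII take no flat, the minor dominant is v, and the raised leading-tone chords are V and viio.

The chord is a dominant seventh chord on C.
A dominant resolves down a perfect fifth: C → F. In A minor, F is scale degree 6, i.e. VI.

VI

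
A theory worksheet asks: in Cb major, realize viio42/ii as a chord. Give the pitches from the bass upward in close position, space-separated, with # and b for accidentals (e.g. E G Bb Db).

Bbb C Eb Gb

The slash marks an applied leading-tone chord: viio of ii. In Cb major, ii is Db, so the leading tone to it is C, a half step below.
Building a fully diminished seventh chord on C gives C-Eb-Gb-Bbb.
With the 42 figure the chord is in third inversion; from the bass Bbb upward in close position it reads Bbb-C-Eb-Gb.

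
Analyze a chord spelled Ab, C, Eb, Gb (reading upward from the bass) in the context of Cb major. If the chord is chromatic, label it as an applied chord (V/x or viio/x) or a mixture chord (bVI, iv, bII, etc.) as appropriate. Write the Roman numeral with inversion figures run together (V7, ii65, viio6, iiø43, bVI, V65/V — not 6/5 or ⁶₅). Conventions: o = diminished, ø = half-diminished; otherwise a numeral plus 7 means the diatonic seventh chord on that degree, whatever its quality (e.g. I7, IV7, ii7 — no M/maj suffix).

V7/ii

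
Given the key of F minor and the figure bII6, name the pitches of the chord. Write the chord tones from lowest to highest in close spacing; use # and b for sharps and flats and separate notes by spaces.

Scale degree 2 in F minor is G; lowering it a half step gives Gb. bII6 is the Neapolitan sixth — a major triad on the lowered second degree, here in its customary first inversion.
So the chord is Gb-Bb-Db, a major triad.
With the 6 figure the chord is in first inversion; from the bass Bb upward in close position it reads Bb-Db-Gb.

Bb Db Gb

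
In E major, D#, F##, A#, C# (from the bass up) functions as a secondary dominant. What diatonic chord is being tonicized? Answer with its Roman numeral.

iii

The chord is a dominant seventh chord on D#.
A dominant resolves down a perfect fifth: D# → G#. In E major, G# is scale degree 3, i.e. iii.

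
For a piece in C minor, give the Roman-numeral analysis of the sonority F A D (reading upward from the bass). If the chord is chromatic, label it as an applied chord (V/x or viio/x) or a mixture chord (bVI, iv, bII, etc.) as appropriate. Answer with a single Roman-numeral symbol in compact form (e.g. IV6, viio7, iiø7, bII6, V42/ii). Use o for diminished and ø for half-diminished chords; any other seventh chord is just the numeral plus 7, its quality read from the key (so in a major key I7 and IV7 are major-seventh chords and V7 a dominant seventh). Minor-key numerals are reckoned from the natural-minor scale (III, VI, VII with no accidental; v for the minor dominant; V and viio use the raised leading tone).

ii6

The pitches D-F-A form a minor triad rooted on D.
D is the second degree of C minor. This is the minor supertonic, borrowed from the parallel major (the Dorian ii).
With F in the bass the chord is in first inversion, so the figured bass is 6.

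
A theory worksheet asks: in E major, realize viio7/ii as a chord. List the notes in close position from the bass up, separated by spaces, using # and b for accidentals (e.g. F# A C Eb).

viio7/ii is a secondary leading-tone chord. The target ii is F# in E major; the applied chord is rooted a semitone below, on E#.
Building a fully diminished seventh chord on E# gives E#-G#-B-D.

E# G# B D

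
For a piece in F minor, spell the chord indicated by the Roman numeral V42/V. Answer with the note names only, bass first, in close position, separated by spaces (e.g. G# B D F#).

F G B D

V42/V is a secondary dominant — the dominant seventh of V. V in F minor is C, so the applied chord's root is G, a perfect fifth above.
Building a dominant seventh chord on G gives G-B-D-F.
The figured bass 42 indicates third inversion, placing the seventh (F) in the bass: F-G-B-D.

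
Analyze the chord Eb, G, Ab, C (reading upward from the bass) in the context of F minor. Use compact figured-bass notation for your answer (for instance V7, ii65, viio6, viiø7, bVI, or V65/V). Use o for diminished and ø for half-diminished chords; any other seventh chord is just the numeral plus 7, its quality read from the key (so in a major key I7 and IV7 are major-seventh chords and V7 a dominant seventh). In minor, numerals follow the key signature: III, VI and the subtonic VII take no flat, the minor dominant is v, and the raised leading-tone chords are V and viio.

The pitches Ab-C-Eb-G form a major seventh chord rooted on Ab.
Ab is scale degree 3 in F minor, and a major seventh chord on that degree is written III7.
With Eb in the bass the chord is in second inversion, so the figured bass is 43.

III43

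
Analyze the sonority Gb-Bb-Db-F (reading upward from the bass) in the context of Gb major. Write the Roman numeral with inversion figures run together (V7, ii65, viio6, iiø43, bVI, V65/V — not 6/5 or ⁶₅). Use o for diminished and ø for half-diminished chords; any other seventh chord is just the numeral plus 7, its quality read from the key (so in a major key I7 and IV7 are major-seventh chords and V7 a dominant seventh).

I7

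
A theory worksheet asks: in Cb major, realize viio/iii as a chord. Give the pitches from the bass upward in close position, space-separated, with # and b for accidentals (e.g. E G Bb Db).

viio/iii is a secondary leading-tone chord. The target iii is Eb in Cb major; the applied chord is rooted a semitone below, on D.
Building a diminished triad on D gives D-F-Ab.

D F Ab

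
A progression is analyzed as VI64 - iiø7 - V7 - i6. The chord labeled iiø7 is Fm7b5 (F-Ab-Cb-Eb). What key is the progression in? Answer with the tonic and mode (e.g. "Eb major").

Eb minor

iiø7 is given as F-Ab-Cb-Eb — a half-diminished seventh chord with root F.
If F is scale degree 2 and the mode makes that degree carry a half-diminished seventh chord, the tonic is Eb and the mode is minor.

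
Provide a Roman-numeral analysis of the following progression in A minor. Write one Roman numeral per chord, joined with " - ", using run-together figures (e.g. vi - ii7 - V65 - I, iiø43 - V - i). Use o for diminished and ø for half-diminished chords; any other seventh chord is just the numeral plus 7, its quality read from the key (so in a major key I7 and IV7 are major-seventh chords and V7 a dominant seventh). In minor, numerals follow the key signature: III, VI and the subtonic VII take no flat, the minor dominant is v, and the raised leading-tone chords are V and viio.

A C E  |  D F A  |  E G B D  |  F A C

A-C-E: root A is the tonic; minor triad there is i.
D-F-A: minor triad on D = scale degree 4 → iv.
E-G-B-D has root E, degree 5 in A minor, so v7.
F-A-C: root F is the submediant; major triad there is VI.

i - iv - v7 - VI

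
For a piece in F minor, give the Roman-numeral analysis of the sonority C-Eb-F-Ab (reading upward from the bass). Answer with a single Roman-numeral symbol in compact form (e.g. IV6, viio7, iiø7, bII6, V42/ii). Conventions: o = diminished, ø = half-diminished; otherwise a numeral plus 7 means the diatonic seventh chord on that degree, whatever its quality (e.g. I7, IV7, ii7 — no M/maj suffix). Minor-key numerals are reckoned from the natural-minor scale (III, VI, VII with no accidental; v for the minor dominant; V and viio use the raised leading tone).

Stacked in thirds the chord is F-Ab-C-Eb: a minor seventh chord on F.
F is scale degree 1 in F minor, and a minor seventh chord on that degree is written i7.
With C in the bass the chord is in second inversion, so the figured bass is 43.

i43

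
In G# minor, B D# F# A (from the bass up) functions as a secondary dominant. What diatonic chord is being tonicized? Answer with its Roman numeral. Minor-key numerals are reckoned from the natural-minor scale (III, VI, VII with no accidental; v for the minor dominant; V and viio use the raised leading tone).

The chord is a dominant seventh chord on B.
A dominant resolves down a perfect fifth: B → E. In G# minor, E is scale degree 6, i.e. VI.

VI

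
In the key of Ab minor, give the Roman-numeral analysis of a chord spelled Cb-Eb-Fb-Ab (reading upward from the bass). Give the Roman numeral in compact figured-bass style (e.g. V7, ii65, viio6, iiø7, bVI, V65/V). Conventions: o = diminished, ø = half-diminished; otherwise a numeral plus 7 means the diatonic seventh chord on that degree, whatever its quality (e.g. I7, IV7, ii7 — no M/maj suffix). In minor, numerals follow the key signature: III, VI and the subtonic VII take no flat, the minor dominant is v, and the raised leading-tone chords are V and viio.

VI43

The pitches Fb-Ab-Cb-Eb form a major seventh chord rooted on Fb.
Fb is scale degree 6 in Ab minor, and a major seventh chord on that degree is written VI7.
With Cb in the bass the chord is in second inversion, so the figured bass is 43.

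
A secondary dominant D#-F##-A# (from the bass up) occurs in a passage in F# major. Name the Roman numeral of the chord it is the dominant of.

The chord is a major triad on D#.
A dominant resolves down a perfect fifth: D# → G#. In F# major, G# is scale degree 2, i.e. ii.

ii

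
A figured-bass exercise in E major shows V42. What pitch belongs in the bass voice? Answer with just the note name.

A

V in E major has root B; the chord is B-D#-F#-A.
The figure 42 means third inversion — the seventh is in the bass.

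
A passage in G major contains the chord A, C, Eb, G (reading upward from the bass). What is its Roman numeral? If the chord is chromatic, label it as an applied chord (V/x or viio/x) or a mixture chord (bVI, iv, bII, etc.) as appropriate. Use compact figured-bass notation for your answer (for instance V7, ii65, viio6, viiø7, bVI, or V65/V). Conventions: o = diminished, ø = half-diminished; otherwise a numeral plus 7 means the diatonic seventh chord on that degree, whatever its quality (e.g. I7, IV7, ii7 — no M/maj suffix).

iiø7

Stacked in thirds the chord is A-C-Eb-G: a half-diminished seventh chord on A.
A is the second degree of G major. This is the half-diminished supertonic seventh, borrowed from the parallel minor.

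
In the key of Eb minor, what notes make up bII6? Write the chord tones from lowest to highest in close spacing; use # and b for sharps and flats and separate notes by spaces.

bII6 is the Neapolitan sixth — a major triad on the lowered second degree, here in its customary first inversion. In Eb minor that root is Fb.
So the chord is Fb-Ab-Cb.
With the 6 figure the chord is in first inversion; from the bass Ab upward in close position it reads Ab-Cb-Fb.

Ab Cb Fb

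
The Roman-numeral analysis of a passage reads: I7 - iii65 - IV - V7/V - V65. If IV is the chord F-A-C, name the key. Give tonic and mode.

IV is given as F-A-C — a major triad with root F.
Counting down 3 scale steps from F places the tonic on C; a major triad on degree 4 is diatonic only in major.

C major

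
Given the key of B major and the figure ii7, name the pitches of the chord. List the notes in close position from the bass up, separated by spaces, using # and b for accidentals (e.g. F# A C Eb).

C# E G# B

The numeral's case and figure indicate a minor seventh chord. In B major its root, the second degree, is C#.
Stacking thirds from C# gives C#-E-G#-B.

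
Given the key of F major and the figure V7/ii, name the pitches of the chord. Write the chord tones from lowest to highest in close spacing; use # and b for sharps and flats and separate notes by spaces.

D F# A C

The slash means an applied dominant: we want the dominant of ii. In F major, ii is G minor, and its dominant is built on D.
Building a dominant seventh chord on D gives D-F#-A-C.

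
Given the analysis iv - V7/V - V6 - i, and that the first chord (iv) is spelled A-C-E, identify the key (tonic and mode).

The anchor chord is a minor triad on A, labeled iv.
Counting down 3 scale steps from A places the tonic on E; a minor triad on degree 4 is diatonic only in minor.

E minor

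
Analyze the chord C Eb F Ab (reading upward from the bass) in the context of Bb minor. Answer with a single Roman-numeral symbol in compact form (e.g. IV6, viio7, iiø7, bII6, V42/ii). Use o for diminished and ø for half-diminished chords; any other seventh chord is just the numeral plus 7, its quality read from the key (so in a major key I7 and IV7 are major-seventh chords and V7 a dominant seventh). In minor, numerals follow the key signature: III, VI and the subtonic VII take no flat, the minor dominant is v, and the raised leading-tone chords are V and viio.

v43

Stacked in thirds the chord is F-Ab-C-Eb: a minor seventh chord on F.
In Bb minor, F is the dominant; the diatonic minor seventh chord there is v7.
With C in the bass the chord is in second inversion, so the figured bass is 43.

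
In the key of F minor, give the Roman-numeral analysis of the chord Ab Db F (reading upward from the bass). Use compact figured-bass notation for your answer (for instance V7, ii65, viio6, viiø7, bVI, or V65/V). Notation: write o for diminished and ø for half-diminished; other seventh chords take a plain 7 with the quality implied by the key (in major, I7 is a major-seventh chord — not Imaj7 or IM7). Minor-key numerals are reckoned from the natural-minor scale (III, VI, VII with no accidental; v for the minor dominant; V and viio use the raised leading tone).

VI64

The pitches Db-F-Ab form a major triad rooted on Db.
In F minor, Db is the submediant; the diatonic major triad there is VI.
With Ab in the bass the chord is in second inversion, so the figured bass is 64.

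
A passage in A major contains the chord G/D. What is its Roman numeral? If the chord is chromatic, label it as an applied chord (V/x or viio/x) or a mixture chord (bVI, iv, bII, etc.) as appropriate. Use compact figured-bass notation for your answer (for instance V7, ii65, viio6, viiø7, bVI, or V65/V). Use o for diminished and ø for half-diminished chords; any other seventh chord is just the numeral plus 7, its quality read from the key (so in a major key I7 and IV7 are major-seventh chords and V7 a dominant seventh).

The pitches G-B-D form a major triad rooted on G.
G is the lowered seventh degree of A major (diatonic 7 would be G#). This is a major triad on the lowered seventh degree (the subtonic), borrowed from the parallel minor.
With D in the bass the chord is in second inversion, so the figured bass is 64.

bVII64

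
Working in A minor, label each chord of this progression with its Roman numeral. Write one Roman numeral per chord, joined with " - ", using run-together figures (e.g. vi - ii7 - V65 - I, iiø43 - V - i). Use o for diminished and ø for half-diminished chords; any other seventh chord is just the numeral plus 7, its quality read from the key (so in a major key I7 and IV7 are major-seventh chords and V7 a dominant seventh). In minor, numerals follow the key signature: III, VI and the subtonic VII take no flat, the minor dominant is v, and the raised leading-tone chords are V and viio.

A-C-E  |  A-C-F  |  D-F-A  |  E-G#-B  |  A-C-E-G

i - VI6 - iv - V - i7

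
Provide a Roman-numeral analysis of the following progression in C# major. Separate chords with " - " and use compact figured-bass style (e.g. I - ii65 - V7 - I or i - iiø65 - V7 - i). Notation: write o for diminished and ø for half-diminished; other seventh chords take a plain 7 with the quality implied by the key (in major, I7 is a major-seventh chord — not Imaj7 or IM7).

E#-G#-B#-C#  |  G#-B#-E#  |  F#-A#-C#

I65 - iii6 - IV

E#-G#-B#-C#: root C# is the tonic; major seventh chord there is I65.
G#-B#-E#: minor triad on E# = scale degree 3 → iii6.
F#-A#-C# has root F#, degree 4 in C# major, so IV.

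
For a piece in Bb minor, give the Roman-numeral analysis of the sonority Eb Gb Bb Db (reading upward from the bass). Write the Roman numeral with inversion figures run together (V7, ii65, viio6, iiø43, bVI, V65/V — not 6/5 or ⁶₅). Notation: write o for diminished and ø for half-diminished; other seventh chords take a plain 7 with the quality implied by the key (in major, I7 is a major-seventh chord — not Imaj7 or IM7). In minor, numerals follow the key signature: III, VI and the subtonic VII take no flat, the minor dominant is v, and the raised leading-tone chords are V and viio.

Stacked in thirds the chord is Eb-Gb-Bb-Db: a minor seventh chord on Eb.
Eb is scale degree 4 in Bb minor, and a minor seventh chord on that degree is written iv7.

iv7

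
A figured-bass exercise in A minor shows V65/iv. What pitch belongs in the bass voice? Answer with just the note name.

C#

The applied chord V65/iv is rooted on A: A-C#-E-G.
The figure 65 means first inversion — the third is in the bass.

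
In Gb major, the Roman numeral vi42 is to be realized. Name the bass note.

Db

vi in Gb major has root Eb; the chord is Eb-Gb-Bb-Db.
The figure 42 means third inversion — the seventh is in the bass.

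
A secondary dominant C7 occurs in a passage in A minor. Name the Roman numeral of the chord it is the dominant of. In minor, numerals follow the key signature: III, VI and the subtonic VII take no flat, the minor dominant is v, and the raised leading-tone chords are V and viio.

The chord is a dominant seventh chord on C.
A dominant resolves down a perfect fifth: C → F. In A minor, F is scale degree 6, i.e. VI.

VI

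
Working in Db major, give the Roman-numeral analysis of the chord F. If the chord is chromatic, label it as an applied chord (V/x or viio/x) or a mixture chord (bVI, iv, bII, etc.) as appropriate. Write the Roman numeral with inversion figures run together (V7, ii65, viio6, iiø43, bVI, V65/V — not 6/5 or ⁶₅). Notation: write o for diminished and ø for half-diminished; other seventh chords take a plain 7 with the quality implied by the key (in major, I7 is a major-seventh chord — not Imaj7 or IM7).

V/vi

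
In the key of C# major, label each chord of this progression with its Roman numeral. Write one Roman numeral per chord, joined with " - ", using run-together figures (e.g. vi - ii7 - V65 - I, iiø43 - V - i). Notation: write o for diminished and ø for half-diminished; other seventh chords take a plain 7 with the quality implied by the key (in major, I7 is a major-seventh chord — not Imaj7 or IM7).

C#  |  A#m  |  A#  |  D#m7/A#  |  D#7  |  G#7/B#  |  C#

C#: root C# is the tonic; major triad there is I.
A#m: minor triad on A# = scale degree 6 → vi.
A#: a major triad on A#, the applied dominant of ii → V/ii.
D#m7/A#: root D# is the supertonic; minor seventh chord there is ii43.
D#7: chromatic; D# is V of V, so V7/V.
G#7/B#: root G# is the dominant; dominant seventh chord there is V65.
C#: root C# is the tonic; major triad there is I.

I - vi - V/ii - ii43 - V7/V - V65 - I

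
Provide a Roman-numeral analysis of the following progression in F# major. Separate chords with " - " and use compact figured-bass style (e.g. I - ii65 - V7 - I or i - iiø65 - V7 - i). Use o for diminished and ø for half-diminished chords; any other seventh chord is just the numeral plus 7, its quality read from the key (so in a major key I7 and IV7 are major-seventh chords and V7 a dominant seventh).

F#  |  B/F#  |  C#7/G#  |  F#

I - IV64 - V43 - I

F#: root F# is the tonic; major triad there is I.
B/F#: root B is the subdominant; major triad there is IV64.
C#7/G#: root C# is the dominant; dominant seventh chord there is V43.
F# has root F#, degree 1 in F# major, so I.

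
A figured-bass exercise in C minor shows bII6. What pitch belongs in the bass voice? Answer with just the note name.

bII in C minor has root Db; the chord is Db-F-Ab.
The figure 6 means first inversion — the third is in the bass.

F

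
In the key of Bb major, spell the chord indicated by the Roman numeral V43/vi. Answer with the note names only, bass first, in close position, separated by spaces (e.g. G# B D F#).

A C D F#

V43/vi is a secondary dominant — the dominant seventh of vi. vi in Bb major is G, so the applied chord's root is D, a perfect fifth above.
Building a dominant seventh chord on D gives D-F#-A-C.
The figured bass 43 indicates second inversion, placing the fifth (A) in the bass: A-C-D-F#.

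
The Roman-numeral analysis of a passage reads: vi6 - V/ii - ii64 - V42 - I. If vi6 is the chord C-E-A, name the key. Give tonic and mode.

vi6 is given as C-E-A — a minor triad with root A.
Counting down 5 scale steps from A places the tonic on C; a minor triad on degree 6 is diatonic only in major.

C major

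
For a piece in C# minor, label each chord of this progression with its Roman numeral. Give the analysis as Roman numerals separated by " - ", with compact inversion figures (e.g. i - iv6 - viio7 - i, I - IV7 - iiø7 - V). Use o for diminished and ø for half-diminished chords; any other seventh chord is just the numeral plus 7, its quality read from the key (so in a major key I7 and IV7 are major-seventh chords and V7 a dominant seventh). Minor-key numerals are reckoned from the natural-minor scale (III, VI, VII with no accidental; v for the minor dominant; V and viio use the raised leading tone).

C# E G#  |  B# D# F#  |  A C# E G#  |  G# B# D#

i - viio - VI7 - V

C#-E-G#: minor triad on C# = scale degree 1 → i.
B#-D#-F#: root B# is the leading tone; diminished triad there is viio.
A-C#-E-G#: root A is the submediant; major seventh chord there is VI7.
G#-B#-D#: major triad on G# = scale degree 5 → V.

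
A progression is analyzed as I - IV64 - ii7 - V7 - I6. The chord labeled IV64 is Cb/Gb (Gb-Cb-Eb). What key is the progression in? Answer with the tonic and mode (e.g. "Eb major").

The chord Cb/Gb is a major triad rooted on Cb; its label is IV64.
If Cb is scale degree 4 and the mode makes that degree carry a major triad, the tonic is Gb and the mode is major.

Gb major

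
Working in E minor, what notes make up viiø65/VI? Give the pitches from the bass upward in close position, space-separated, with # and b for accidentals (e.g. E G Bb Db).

D F A B

viiø65/VI is a secondary leading-tone chord. The target VI is C in E minor; the applied chord is rooted a semitone below, on B.
Building a half-diminished seventh chord on B gives B-D-F-A.
With the 65 figure the chord is in first inversion; from the bass D upward in close position it reads D-F-A-B.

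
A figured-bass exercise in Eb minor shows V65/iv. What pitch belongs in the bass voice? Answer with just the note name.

The applied chord V65/iv is rooted on Eb: Eb-G-Bb-Db.
The figure 65 means first inversion — the third is in the bass.

G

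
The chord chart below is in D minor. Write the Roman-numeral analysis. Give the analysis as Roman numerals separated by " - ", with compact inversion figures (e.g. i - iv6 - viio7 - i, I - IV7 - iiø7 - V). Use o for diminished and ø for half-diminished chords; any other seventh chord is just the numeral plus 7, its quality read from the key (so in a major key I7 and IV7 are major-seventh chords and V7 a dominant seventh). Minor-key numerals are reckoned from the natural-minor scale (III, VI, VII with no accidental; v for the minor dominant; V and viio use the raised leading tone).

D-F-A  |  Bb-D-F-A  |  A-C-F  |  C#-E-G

D-F-A: minor triad on D = scale degree 1 → i.
Bb-D-F-A has root Bb, degree 6 in D minor, so VI7.
A-C-F has root F, degree 3 in D minor, so III6.
C#-E-G: diminished triad on C# = scale degree 7 → viio.

i - VI7 - III6 - viio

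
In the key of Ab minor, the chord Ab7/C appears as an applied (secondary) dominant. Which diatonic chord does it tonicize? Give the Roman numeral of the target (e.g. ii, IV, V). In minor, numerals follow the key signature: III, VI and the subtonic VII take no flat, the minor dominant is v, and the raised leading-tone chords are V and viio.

The chord is a dominant seventh chord on Ab.
A dominant resolves down a perfect fifth: Ab → Db. In Ab minor, Db is scale degree 4, i.e. iv.

iv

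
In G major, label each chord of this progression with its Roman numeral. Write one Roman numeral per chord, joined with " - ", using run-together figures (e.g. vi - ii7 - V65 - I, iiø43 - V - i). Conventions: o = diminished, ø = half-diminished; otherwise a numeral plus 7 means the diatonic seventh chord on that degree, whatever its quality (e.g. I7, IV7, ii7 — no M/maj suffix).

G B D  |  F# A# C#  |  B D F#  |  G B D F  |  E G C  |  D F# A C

I - V/iii - iii - V7/IV - IV6 - V7

G-B-D has root G, degree 1 in G major, so I.
F#-A#-C#: chromatic; F# is V of iii, so V/iii.
B-D-F#: root B is the mediant; minor triad there is iii.
G-B-D-F is the secondary dominant of IV (dominant seventh chord on G): V7/IV.
E-G-C has root C, degree 4 in G major, so IV6.
D-F#-A-C: root D is the dominant; dominant seventh chord there is V7.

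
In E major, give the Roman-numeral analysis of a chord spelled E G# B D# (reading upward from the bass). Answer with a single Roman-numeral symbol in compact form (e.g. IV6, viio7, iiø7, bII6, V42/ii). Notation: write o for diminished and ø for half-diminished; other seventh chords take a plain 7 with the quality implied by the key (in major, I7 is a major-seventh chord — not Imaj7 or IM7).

I7

Stacked in thirds the chord is E-G#-B-D#: a major seventh chord on E.
E is scale degree 1 in E major, and a major seventh chord on that degree is written I7.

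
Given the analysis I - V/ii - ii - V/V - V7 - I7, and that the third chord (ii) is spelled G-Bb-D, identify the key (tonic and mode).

F major

The anchor chord is a minor triad on G, labeled ii.
If G is scale degree 2 and the mode makes that degree carry a minor triad, the tonic is F and the mode is major.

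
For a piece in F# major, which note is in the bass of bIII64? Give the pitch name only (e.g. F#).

E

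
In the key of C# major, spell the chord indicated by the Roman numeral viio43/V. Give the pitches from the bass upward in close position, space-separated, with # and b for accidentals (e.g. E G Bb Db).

C# E F## A#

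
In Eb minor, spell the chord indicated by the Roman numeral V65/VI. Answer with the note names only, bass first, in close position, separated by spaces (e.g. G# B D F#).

Bb Db Fb Gb

The slash means an applied dominant: we want the dominant of VI. In Eb minor, VI is Cb major, and its dominant is built on Gb.
Building a dominant seventh chord on Gb gives Gb-Bb-Db-Fb.
The figured bass 65 indicates first inversion, placing the third (Bb) in the bass: Bb-Db-Fb-Gb.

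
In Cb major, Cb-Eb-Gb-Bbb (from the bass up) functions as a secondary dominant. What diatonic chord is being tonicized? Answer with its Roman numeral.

The chord is a dominant seventh chord on Cb.
A dominant resolves down a perfect fifth: Cb → Fb. In Cb major, Fb is scale degree 4, i.e. IV.

IV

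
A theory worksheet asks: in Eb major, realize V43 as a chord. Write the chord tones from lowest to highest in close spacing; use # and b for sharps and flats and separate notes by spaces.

In Eb major, the dominant is Bb, and the diatonic chord built there is a dominant seventh chord.
That chord is spelled Bb-D-F-Ab.
With the 43 figure the chord is in second inversion; from the bass F upward in close position it reads F-Ab-Bb-D.

F Ab Bb D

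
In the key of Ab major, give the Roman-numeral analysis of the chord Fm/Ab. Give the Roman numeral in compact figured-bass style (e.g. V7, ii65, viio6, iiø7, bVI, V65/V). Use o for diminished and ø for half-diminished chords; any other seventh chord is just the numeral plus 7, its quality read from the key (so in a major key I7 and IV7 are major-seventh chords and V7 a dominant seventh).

vi6

The pitches F-Ab-C form a minor triad rooted on F.
In Ab major, F is the submediant; the diatonic minor triad there is vi.
With Ab in the bass the chord is in first inversion, so the figured bass is 6.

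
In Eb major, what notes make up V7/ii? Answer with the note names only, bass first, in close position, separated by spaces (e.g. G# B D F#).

V7/ii is a secondary dominant — the dominant seventh of ii. ii in Eb major is F, so the applied chord's root is C, a perfect fifth above.
Building a dominant seventh chord on C gives C-E-G-Bb.

C E G Bb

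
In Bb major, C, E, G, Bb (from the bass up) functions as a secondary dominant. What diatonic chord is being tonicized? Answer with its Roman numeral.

The chord is a dominant seventh chord on C.
A dominant resolves down a perfect fifth: C → F. In Bb major, F is scale degree 5, i.e. V.

V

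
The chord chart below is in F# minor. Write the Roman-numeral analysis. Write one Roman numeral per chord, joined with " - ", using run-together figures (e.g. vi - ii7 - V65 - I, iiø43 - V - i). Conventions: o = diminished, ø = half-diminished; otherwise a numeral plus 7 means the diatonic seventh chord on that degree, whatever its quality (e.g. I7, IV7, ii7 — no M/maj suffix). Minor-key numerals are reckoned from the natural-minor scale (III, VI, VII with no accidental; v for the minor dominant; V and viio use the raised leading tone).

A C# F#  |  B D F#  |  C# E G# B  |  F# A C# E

i6 - iv - v7 - i7

A-C#-F# has root F#, degree 1 in F# minor, so i6.
B-D-F#: minor triad on B = scale degree 4 → iv.
C#-E-G#-B: root C# is the dominant; minor seventh chord there is v7.
F#-A-C#-E: minor seventh chord on F# = scale degree 1 → i7.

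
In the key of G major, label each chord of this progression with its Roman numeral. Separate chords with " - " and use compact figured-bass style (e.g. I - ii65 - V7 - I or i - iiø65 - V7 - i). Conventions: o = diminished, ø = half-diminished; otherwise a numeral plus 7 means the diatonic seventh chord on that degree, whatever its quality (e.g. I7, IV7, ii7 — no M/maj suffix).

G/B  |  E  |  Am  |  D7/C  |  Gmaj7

G/B has root G, degree 1 in G major, so I6.
E is the secondary dominant of ii (major triad on E): V/ii.
Am has root A, degree 2 in G major, so ii.
D7/C has root D, degree 5 in G major, so V42.
Gmaj7: major seventh chord on G = scale degree 1 → I7.

I6 - V/ii - ii - V42 - I7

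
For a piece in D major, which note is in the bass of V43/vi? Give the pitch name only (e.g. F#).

The applied chord V43/vi is rooted on F#: F#-A#-C#-E.
The figure 43 means second inversion — the fifth is in the bass.

C#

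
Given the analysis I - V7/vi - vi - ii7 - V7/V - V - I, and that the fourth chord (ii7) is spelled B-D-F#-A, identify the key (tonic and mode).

The anchor chord is a minor seventh chord on B, labeled ii7.
Counting down one scale step from B places the tonic on A; a minor seventh chord on degree 2 is diatonic only in major.

A major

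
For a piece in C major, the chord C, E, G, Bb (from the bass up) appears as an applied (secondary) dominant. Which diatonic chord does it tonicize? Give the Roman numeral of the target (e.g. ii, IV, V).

The chord is a dominant seventh chord on C.
A dominant resolves down a perfect fifth: C → F. In C major, F is scale degree 4, i.e. IV.

IV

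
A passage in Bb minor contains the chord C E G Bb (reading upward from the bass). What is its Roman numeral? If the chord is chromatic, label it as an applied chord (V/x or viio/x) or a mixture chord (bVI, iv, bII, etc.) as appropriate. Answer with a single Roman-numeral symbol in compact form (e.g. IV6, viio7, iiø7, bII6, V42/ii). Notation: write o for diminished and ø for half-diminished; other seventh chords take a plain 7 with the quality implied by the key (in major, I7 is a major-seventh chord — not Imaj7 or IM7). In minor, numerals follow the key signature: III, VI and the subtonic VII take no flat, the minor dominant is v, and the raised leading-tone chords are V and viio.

V7/V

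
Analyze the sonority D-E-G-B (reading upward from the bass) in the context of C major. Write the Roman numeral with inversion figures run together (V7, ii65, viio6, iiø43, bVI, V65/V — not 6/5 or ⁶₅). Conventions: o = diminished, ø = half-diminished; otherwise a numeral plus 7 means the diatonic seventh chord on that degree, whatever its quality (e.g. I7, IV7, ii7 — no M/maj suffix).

Stacked in thirds the chord is E-G-B-D: a minor seventh chord on E.
E is scale degree 3 in C major, and a minor seventh chord on that degree is written iii7.
With D in the bass the chord is in third inversion, so the figured bass is 42.

iii42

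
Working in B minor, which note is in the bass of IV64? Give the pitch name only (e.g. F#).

B

IV in B minor has root E; the chord is E-G#-B.
The figure 64 means second inversion — the fifth is in the bass.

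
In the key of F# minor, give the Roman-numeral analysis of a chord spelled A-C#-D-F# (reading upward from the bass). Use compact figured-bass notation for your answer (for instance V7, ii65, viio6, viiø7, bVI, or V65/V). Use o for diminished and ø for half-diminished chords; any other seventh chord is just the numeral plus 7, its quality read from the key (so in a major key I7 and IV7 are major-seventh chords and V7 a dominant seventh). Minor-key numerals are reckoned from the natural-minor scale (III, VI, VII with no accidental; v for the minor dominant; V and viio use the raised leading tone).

Stacked in thirds the chord is D-F#-A-C#: a major seventh chord on D.
D is scale degree 6 in F# minor, and a major seventh chord on that degree is written VI7.
With A in the bass the chord is in second inversion, so the figured bass is 43.

VI43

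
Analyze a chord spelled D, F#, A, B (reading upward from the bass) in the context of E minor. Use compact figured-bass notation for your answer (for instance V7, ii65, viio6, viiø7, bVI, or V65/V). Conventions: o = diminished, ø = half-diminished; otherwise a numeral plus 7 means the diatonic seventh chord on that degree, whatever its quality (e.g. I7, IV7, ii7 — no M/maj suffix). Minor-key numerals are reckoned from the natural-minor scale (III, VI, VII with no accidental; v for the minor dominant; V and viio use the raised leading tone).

Stacked in thirds the chord is B-D-F#-A: a minor seventh chord on B.
In E minor, B is the dominant; the diatonic minor seventh chord there is v7.
With D in the bass the chord is in first inversion, so the figured bass is 65.

v65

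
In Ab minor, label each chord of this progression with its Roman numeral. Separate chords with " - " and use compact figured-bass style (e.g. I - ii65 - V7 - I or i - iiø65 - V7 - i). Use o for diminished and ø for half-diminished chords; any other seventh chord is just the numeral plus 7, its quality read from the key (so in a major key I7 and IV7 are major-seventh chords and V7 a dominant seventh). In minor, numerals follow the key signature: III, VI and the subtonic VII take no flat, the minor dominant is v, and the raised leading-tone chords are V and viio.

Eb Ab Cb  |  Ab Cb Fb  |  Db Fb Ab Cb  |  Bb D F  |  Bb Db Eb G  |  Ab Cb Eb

i64 - VI6 - iv7 - V/V - V43 - i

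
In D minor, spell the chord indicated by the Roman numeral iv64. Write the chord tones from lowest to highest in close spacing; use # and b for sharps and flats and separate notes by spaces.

D G Bb

In D minor, the fourth degree is G, and the diatonic chord built there is a minor triad.
Stacking thirds from G gives G-Bb-D.
The figured bass 64 indicates second inversion, placing the fifth (D) in the bass: D-G-Bb.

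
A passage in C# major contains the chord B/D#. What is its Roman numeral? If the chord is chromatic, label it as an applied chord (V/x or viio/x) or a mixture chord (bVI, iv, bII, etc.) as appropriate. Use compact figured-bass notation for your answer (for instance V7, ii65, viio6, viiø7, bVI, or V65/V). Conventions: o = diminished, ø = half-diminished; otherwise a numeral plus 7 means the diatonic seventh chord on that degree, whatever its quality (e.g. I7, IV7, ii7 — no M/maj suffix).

Stacked in thirds the chord is B-D#-F#: a major triad on B.
B is the lowered seventh degree of C# major (diatonic 7 would be B#). This is a major triad on the lowered seventh degree (the subtonic), borrowed from the parallel minor.
With D# in the bass the chord is in first inversion, so the figured bass is 6.

bVII6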